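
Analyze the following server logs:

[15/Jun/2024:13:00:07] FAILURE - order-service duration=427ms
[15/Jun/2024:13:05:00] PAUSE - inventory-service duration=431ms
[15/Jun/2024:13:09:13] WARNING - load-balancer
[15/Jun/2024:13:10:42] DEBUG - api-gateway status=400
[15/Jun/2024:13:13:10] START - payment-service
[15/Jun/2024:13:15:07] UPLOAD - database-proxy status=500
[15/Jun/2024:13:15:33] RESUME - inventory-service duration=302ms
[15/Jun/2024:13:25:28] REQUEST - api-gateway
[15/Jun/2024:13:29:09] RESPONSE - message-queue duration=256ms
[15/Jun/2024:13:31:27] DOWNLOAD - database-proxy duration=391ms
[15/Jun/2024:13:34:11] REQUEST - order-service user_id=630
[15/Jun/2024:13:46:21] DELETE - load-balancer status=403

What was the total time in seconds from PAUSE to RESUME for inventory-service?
633

To calculate state duration:

1. Find PAUSE event for inventory-service: 15/Jun/2024:13:05:00
2. Find RESUME event for inventory-service: 15/Jun/2024:13:15:33
3. Calculate duration: 15/Jun/2024:13:15:33 - 15/Jun/2024:13:05:00 = 633 seconds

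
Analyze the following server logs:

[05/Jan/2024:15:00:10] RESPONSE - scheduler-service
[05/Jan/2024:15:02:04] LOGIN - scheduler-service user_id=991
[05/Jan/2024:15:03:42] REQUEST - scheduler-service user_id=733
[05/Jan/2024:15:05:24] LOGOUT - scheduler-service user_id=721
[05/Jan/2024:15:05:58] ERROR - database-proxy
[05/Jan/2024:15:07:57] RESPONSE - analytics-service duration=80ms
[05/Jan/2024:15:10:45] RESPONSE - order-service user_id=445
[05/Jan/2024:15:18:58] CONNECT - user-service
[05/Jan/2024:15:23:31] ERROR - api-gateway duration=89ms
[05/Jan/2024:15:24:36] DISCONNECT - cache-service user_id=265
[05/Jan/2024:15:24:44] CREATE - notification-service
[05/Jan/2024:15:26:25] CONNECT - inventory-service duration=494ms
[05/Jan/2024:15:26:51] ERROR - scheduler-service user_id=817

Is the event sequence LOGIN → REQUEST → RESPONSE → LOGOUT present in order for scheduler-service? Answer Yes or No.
No

To verify sequence order:

1. Find all events in sequence LOGIN → REQUEST → RESPONSE → LOGOUT for scheduler-service
2. Extract their timestamps
3. Check if timestamps are in ascending order
4. Result: No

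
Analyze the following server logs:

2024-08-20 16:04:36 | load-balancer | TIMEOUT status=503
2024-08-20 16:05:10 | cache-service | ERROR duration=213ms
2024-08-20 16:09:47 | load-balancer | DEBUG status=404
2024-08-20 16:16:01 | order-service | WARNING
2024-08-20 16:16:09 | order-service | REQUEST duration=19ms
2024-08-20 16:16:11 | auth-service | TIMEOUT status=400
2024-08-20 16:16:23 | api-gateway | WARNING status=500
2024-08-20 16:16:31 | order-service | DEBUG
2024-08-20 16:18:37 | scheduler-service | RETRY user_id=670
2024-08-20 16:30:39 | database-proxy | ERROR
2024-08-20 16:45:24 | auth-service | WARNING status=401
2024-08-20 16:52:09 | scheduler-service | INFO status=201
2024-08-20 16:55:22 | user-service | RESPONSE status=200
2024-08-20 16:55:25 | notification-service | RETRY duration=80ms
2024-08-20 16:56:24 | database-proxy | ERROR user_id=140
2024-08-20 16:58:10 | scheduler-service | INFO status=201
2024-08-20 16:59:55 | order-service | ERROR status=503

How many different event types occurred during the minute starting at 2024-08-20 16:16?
4

To count unique event types:

1. Filter events in the minute starting at 2024-08-20 16:16
2. Extract event types from matching entries
3. Count unique types: 4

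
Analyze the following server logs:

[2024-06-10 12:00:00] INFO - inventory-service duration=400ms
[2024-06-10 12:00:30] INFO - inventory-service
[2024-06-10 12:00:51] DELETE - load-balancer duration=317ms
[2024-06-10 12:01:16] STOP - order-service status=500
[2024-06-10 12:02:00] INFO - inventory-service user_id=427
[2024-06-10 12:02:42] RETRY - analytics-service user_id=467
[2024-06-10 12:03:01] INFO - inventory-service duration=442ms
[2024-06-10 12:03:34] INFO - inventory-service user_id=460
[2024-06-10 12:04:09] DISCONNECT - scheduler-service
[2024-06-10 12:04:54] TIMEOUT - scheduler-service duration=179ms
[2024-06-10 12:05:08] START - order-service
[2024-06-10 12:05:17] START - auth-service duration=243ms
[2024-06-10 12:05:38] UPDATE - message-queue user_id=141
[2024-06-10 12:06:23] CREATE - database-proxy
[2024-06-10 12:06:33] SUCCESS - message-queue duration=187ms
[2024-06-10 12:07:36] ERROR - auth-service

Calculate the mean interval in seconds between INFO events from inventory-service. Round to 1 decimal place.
53.5

To calculate average interval:

1. Find all INFO events for inventory-service in order
2. Calculate time gaps between consecutive events
3. Compute mean of gaps: 214 / 4 = 53.5 seconds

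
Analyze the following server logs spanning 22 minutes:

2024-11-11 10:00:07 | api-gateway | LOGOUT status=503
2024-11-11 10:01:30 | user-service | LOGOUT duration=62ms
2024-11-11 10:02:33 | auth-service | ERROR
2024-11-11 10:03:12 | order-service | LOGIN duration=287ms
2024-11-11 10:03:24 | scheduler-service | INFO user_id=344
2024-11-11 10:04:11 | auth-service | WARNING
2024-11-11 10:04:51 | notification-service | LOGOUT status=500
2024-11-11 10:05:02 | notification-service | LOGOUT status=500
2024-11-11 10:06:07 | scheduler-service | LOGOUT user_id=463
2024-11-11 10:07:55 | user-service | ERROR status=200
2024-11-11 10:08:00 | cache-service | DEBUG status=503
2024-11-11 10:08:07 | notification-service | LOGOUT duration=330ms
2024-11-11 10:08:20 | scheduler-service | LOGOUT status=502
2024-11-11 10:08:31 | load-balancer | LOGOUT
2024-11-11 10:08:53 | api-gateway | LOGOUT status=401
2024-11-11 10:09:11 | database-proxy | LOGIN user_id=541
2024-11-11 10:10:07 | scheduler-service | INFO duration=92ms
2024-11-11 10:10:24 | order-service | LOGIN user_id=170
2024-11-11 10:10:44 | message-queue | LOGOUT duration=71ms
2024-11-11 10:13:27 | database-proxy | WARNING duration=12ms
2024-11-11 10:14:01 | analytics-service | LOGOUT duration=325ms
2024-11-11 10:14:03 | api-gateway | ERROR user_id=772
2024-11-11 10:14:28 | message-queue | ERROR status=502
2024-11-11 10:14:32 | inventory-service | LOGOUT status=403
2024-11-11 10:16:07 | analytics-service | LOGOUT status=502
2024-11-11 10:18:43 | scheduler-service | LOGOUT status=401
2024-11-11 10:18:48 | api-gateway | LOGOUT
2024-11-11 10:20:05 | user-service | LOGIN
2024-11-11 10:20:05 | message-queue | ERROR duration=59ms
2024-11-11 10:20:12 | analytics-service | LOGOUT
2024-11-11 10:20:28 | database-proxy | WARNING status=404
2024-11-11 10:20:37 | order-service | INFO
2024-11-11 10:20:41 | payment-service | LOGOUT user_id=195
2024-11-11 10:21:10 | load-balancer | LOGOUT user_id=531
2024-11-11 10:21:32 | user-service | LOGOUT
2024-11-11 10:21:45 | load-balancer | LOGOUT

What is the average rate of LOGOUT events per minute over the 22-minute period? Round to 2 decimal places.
0.91

To calculate the rate:

1. Count total LOGOUT events: 20
2. Total time period: 22 minutes
3. Rate = 20 / 22 = 0.91 events per minute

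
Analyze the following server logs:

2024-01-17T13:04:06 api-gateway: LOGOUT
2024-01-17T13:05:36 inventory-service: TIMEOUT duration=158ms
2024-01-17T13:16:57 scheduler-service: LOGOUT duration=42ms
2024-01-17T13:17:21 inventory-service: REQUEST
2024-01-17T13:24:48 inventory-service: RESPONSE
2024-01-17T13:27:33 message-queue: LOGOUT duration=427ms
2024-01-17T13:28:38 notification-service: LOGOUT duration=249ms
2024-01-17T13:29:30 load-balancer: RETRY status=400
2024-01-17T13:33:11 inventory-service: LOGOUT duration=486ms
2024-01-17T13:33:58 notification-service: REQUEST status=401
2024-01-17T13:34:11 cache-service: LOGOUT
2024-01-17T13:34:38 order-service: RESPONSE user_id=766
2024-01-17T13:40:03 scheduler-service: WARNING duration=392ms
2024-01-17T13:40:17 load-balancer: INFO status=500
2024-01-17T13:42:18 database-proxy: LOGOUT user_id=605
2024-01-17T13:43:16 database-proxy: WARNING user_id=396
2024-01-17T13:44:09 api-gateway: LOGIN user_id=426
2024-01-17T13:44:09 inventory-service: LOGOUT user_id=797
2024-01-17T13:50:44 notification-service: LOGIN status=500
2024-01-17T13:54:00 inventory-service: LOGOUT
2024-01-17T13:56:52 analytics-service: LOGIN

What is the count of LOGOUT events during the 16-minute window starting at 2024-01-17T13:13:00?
3

To count events in the time window:

1. Window boundaries: 2024-01-17T13:13:00 to 2024-01-17T13:29:00
2. Filter for LOGOUT events within this window
3. Count matching events: 3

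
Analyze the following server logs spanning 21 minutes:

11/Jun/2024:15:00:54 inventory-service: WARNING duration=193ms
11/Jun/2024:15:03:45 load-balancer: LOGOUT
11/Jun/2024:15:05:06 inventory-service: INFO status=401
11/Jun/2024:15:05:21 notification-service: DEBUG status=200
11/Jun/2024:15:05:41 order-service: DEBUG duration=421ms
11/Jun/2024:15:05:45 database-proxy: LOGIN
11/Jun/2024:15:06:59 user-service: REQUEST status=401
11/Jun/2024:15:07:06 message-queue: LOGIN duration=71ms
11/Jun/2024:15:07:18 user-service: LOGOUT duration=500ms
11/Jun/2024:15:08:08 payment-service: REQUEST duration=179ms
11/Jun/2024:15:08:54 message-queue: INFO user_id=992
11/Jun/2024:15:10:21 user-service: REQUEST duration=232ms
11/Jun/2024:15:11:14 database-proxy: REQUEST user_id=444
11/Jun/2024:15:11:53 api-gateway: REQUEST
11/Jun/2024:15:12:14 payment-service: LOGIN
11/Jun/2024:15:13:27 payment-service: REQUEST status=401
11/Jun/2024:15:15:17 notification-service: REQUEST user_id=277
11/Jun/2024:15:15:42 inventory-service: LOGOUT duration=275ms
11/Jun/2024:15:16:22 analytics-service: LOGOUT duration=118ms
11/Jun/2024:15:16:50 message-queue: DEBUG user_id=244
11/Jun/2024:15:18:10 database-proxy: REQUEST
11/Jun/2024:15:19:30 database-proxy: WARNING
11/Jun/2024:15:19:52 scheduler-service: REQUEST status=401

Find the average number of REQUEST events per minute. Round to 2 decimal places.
0.43

To calculate the rate:

1. Count total REQUEST events: 9
2. Total time period: 21 minutes
3. Rate = 9 / 21 = 0.43 events per minute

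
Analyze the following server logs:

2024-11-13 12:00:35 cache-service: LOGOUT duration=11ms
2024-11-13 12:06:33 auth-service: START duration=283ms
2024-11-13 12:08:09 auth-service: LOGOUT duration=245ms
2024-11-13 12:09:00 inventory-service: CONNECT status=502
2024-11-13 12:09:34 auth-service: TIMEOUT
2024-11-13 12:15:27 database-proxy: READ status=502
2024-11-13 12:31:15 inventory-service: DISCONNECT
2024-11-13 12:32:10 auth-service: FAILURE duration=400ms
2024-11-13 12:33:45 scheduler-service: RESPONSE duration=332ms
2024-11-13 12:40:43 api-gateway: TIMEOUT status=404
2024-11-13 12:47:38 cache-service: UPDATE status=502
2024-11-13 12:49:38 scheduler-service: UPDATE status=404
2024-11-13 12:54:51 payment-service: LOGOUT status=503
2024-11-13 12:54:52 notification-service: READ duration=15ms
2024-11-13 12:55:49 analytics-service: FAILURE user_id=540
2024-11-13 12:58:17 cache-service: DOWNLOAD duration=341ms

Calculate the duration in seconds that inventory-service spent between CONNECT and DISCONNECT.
1335

To calculate state duration:

1. Find CONNECT event for inventory-service: 2024-11-13 12:09:00
2. Find DISCONNECT event for inventory-service: 2024-11-13 12:31:15
3. Calculate duration: 2024-11-13 12:31:15 - 2024-11-13 12:09:00 = 1335 seconds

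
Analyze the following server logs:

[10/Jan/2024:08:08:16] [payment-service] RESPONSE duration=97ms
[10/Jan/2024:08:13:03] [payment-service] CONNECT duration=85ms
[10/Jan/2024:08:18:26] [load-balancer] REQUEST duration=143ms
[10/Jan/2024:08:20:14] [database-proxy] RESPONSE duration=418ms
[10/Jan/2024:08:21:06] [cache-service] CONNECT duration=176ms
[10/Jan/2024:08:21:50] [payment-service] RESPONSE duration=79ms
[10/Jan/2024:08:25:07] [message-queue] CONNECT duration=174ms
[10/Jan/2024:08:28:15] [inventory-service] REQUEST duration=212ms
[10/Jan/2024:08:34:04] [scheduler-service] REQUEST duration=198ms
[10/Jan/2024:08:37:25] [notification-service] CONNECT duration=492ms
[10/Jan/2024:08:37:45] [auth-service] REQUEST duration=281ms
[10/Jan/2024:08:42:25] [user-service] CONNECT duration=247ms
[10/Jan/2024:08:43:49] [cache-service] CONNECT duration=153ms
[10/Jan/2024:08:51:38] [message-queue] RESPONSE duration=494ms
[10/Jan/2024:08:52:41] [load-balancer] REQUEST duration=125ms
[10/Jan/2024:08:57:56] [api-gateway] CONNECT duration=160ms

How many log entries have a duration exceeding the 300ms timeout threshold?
3

To count timeouts:

1. Threshold: 300ms
2. Extract duration from each log entry
3. Count entries where duration > 300
4. Timeout count: 3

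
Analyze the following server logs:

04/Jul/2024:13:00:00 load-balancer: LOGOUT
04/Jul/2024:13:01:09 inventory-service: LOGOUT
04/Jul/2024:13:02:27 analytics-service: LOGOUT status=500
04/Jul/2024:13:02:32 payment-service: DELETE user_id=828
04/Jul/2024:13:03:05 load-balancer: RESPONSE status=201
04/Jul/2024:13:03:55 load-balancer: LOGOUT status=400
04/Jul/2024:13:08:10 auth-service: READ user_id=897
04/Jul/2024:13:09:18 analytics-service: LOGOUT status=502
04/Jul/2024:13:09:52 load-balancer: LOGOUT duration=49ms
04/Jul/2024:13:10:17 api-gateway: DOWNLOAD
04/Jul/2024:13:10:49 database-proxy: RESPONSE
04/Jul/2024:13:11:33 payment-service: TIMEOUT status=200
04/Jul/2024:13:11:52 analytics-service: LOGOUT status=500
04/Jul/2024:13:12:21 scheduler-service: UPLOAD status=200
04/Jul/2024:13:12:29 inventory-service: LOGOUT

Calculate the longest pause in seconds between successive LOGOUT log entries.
323

To find the longest gap:

1. Extract all LOGOUT events in chronological order
2. Calculate time differences between consecutive events
3. Find the maximum difference
4. Longest gap: 323 seconds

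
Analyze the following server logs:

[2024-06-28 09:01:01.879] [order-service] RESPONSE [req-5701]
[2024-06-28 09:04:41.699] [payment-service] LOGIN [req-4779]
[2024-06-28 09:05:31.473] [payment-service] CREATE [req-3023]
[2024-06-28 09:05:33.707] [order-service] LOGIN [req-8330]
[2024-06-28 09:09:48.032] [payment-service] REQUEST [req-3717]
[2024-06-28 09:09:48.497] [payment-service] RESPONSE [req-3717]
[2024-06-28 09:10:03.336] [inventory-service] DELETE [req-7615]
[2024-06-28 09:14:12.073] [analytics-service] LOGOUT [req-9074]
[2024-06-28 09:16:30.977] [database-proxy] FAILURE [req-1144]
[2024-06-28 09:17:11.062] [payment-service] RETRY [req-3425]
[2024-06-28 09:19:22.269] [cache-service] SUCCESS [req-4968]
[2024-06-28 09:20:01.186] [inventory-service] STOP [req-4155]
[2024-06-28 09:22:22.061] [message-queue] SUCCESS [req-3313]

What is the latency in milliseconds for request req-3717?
465

To calculate latency:

1. Find REQUEST with id req-3717: 2024-06-28 09:09:48.032
2. Find RESPONSE with id req-3717: 2024-06-28 09:09:48.497
3. Latency: 2024-06-28 09:09:48.497 - 2024-06-28 09:09:48.032 = 465ms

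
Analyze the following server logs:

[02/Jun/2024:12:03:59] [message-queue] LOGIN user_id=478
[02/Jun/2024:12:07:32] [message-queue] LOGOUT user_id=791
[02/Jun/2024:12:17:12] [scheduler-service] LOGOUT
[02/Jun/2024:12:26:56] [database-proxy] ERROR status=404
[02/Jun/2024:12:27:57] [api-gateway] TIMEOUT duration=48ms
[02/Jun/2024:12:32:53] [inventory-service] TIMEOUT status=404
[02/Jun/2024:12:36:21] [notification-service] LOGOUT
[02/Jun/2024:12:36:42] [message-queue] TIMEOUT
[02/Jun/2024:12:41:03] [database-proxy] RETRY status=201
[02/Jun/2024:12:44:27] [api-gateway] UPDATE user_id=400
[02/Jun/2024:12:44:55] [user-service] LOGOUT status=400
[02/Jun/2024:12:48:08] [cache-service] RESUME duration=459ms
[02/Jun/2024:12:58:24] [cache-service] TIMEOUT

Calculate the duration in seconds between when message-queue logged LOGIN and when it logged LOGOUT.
213

To find the time between events:

1. Locate the first LOGIN event for message-queue: 02/Jun/2024:12:03:59
2. Locate the first LOGOUT event for message-queue: 02/Jun/2024:12:07:32
3. Calculate the difference: 02/Jun/2024:12:07:32 - 02/Jun/2024:12:03:59 = 213 seconds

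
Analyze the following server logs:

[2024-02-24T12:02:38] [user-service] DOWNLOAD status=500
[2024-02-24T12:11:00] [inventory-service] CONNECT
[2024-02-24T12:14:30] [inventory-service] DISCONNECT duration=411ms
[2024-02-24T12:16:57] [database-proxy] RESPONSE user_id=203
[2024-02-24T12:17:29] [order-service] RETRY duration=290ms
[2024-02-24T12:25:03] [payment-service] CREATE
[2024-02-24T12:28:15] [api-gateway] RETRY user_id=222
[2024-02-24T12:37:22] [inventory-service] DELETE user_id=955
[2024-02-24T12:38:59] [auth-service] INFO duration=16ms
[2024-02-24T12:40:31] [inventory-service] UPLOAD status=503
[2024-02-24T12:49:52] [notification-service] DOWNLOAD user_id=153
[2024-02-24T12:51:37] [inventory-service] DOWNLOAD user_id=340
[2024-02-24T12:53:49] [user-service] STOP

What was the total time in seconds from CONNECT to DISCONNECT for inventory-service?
210

To calculate state duration:

1. Find CONNECT event for inventory-service: 2024-02-24T12:11:00
2. Find DISCONNECT event for inventory-service: 2024-02-24T12:14:30
3. Calculate duration: 2024-02-24T12:14:30 - 2024-02-24T12:11:00 = 210 seconds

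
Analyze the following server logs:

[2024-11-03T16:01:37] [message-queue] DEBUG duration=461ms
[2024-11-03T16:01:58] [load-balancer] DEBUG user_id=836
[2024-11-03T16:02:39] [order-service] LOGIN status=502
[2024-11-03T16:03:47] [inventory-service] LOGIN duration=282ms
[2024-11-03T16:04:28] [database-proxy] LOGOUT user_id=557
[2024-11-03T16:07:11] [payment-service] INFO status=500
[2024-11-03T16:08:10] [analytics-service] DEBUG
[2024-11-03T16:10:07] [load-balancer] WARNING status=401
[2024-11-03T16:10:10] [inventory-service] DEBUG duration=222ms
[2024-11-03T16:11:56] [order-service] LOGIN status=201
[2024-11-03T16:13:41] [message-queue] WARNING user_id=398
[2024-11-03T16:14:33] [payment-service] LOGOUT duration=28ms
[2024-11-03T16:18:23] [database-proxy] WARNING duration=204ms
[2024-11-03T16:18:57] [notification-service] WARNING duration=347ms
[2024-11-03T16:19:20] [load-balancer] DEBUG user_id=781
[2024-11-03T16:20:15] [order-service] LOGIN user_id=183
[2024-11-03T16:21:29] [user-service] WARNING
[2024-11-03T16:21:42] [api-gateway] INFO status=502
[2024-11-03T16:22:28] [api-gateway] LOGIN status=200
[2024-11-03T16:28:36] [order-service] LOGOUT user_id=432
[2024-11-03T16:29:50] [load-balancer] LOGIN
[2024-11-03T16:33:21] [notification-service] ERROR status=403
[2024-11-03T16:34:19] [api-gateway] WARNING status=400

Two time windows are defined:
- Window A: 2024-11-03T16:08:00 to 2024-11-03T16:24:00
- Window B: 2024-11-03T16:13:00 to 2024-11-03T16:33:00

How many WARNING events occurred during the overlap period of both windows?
4

To find overlap events:

1. Window A: 2024-11-03T16:08:00 to 2024-11-03T16:24:00
2. Window B: 2024-11-03T16:13:00 to 2024-11-03T16:33:00
3. Overlap period: 2024-11-03T16:13:00 to 2024-11-03T16:24:00
4. Count WARNING events in overlap: 4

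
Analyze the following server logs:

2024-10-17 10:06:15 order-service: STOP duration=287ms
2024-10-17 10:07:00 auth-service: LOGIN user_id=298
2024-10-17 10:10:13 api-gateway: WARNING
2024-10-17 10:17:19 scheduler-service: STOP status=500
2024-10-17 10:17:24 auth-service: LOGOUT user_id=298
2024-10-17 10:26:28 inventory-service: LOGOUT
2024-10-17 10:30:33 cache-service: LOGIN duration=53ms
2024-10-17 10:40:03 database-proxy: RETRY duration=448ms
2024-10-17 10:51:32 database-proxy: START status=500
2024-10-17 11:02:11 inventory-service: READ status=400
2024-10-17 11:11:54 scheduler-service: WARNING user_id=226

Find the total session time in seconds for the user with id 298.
624

To calculate session duration:

1. Find LOGIN event for user_id=298: 2024-10-17 10:07:00
2. Find LOGOUT event for user_id=298: 2024-10-17 10:17:24
3. Session duration: 2024-10-17 10:17:24 - 2024-10-17 10:07:00 = 624 seconds (10 minutes)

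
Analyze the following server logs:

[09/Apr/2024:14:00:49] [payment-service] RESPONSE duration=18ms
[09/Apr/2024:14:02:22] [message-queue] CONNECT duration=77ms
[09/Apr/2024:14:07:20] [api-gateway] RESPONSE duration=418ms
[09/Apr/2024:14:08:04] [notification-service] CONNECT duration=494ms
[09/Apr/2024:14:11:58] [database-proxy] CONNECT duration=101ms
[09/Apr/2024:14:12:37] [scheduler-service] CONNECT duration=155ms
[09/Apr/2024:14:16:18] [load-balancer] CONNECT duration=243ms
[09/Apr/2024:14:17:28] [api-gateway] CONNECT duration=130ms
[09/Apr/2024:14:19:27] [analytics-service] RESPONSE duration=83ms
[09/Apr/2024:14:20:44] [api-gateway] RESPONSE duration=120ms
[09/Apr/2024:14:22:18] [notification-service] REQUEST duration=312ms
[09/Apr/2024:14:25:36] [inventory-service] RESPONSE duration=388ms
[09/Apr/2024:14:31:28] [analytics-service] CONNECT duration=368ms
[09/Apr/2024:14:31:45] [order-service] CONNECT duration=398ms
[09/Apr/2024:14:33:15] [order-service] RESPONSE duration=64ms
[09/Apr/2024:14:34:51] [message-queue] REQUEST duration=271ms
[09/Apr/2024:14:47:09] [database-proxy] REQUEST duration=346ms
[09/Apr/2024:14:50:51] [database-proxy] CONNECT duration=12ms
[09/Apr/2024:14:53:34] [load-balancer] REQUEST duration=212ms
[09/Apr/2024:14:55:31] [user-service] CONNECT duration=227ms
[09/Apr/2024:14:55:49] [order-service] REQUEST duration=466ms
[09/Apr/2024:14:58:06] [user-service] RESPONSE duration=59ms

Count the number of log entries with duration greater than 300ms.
8

To count timeouts:

1. Threshold: 300ms
2. Extract duration from each log entry
3. Count entries where duration > 300
4. Timeout count: 8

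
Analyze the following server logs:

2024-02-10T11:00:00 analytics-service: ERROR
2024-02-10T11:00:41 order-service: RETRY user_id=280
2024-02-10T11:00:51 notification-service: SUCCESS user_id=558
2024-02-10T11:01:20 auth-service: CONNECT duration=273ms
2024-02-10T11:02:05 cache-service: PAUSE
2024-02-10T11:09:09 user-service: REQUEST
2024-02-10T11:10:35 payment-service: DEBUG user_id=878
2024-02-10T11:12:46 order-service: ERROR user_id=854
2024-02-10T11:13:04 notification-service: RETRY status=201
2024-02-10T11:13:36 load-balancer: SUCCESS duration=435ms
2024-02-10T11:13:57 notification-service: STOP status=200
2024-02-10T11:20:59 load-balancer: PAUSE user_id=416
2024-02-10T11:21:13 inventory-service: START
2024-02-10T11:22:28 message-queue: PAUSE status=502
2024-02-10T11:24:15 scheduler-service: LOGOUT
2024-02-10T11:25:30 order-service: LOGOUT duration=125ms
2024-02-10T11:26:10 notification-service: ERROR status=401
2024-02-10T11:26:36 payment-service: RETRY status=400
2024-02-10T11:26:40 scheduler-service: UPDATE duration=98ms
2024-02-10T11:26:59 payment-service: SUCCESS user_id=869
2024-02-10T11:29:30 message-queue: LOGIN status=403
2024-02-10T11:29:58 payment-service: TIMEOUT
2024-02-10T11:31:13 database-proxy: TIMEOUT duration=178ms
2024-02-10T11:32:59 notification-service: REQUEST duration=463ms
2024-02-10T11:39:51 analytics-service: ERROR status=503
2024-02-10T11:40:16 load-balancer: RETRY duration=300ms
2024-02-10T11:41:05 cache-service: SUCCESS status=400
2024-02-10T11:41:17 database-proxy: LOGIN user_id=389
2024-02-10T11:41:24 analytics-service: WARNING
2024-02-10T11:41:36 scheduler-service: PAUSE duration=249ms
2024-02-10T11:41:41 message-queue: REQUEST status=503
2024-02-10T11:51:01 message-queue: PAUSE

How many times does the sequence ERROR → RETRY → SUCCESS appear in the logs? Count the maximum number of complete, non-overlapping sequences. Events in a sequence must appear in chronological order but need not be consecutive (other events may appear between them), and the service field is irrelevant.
4

To count sequences:

1. Look for pattern: ERROR → RETRY → SUCCESS
2. Greedily scan the log in chronological order, matching each sequence element in turn (ignoring service)
3. Each time the full pattern completes, increment the count and restart matching from the next event
4. Complete non-overlapping sequences found: 4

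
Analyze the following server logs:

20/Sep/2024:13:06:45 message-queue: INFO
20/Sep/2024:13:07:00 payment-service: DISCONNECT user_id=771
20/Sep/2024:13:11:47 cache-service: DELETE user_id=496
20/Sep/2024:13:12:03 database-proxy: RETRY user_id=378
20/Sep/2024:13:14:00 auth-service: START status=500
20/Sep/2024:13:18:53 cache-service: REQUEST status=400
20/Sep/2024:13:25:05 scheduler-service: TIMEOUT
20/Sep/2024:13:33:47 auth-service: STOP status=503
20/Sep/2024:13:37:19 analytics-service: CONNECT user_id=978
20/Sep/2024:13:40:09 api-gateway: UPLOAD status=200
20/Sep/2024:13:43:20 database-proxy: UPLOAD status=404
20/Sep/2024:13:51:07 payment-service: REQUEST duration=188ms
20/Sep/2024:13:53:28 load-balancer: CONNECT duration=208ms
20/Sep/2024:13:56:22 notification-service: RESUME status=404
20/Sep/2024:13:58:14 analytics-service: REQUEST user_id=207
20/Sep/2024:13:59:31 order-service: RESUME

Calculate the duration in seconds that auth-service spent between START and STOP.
1187

To calculate state duration:

1. Find START event for auth-service: 20/Sep/2024:13:14:00
2. Find STOP event for auth-service: 20/Sep/2024:13:33:47
3. Calculate duration: 20/Sep/2024:13:33:47 - 20/Sep/2024:13:14:00 = 1187 seconds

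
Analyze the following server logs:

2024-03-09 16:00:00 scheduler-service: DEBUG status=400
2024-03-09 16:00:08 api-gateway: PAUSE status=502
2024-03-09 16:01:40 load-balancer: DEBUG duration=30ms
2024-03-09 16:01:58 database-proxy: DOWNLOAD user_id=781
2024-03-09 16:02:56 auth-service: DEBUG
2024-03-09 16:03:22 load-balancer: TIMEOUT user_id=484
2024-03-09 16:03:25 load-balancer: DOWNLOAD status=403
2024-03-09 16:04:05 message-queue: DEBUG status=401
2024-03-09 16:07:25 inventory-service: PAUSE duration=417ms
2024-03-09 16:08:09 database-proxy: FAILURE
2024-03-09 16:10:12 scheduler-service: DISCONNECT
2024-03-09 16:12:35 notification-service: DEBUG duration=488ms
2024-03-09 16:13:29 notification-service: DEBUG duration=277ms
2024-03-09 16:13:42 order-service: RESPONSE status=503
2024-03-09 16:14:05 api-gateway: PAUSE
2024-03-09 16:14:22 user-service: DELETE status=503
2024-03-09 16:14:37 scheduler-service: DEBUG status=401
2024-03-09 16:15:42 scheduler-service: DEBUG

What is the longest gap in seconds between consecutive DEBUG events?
510

To find the longest gap:

1. Extract all DEBUG events in chronological order
2. Calculate time differences between consecutive events
3. Find the maximum difference
4. Longest gap: 510 seconds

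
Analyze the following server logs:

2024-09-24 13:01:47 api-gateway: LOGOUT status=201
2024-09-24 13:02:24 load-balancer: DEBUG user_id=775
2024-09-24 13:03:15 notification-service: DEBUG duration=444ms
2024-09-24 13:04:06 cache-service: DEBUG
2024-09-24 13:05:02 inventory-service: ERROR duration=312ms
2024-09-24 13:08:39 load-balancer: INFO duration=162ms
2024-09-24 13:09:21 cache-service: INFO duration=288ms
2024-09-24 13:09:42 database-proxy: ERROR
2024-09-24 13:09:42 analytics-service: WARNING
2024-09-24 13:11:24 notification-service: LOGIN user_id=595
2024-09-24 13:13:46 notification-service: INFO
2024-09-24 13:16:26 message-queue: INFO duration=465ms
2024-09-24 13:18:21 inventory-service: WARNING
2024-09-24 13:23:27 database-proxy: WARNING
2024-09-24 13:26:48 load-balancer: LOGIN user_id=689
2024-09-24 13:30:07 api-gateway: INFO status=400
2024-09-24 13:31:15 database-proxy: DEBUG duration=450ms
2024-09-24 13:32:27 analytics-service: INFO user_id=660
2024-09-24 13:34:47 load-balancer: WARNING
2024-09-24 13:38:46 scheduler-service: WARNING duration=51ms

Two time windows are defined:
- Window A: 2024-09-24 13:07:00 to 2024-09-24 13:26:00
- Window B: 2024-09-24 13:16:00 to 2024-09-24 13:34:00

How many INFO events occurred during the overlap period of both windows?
1

To find overlap events:

1. Window A: 2024-09-24 13:07:00 to 2024-09-24 13:26:00
2. Window B: 2024-09-24 13:16:00 to 2024-09-24 13:34:00
3. Overlap period: 2024-09-24 13:16:00 to 2024-09-24 13:26:00
4. Count INFO events in overlap: 1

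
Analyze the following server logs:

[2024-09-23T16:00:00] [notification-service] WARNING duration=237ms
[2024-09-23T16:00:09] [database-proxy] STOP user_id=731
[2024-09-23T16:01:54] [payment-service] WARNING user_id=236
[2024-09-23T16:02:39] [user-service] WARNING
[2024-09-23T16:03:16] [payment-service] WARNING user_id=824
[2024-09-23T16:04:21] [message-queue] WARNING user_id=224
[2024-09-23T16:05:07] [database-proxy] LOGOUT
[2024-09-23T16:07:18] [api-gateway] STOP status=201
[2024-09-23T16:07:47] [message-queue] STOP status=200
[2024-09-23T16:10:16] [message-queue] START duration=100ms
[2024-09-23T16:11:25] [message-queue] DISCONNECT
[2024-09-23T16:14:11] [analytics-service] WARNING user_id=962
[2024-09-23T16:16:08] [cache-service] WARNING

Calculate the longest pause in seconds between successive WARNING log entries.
590

To find the longest gap:

1. Extract all WARNING events in chronological order
2. Calculate time differences between consecutive events
3. Find the maximum difference
4. Longest gap: 590 seconds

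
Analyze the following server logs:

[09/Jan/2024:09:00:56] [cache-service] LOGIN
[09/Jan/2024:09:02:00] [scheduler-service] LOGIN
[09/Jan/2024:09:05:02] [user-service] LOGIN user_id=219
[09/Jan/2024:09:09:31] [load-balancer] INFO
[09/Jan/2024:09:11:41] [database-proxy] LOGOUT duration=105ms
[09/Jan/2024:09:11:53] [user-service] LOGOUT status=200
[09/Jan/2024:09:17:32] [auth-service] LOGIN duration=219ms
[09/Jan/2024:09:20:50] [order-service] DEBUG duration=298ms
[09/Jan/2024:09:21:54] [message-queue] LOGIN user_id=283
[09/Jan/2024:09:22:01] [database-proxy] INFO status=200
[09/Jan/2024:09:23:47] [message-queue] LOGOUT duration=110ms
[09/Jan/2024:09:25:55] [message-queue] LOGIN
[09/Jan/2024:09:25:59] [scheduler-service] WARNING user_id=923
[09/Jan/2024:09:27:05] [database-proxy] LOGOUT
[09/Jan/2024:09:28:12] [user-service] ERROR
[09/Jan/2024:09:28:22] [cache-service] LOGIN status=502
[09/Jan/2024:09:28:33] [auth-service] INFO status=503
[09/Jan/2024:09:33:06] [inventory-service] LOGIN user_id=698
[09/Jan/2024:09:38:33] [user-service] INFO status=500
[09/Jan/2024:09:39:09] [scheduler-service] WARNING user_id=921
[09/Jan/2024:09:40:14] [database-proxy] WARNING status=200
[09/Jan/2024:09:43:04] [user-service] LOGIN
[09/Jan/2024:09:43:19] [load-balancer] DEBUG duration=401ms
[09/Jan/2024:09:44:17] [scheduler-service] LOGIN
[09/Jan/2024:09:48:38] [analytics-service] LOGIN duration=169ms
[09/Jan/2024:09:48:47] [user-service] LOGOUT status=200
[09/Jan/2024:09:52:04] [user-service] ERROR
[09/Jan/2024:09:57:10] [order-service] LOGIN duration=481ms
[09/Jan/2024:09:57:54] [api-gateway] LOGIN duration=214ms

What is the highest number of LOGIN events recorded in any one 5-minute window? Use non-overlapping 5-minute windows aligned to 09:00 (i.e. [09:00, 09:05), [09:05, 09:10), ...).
2

To find the burst window:

1. Divide the log period into non-overlapping 5-minute windows starting at 09:00
2. Count LOGIN events in each window
3. Find the window with maximum count
4. Maximum events in a window: 2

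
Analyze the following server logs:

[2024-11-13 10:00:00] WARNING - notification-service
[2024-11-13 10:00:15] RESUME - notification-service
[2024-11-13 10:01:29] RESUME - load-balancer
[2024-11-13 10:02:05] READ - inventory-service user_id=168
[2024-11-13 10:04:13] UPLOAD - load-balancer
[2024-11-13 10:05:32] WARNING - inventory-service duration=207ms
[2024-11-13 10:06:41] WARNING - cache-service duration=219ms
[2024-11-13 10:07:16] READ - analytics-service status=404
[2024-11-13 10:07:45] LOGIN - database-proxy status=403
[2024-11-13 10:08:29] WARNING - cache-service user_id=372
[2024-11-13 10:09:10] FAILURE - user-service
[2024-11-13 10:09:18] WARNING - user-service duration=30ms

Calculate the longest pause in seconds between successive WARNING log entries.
332

To find the longest gap:

1. Extract all WARNING events in chronological order
2. Calculate time differences between consecutive events
3. Find the maximum difference
4. Longest gap: 332 seconds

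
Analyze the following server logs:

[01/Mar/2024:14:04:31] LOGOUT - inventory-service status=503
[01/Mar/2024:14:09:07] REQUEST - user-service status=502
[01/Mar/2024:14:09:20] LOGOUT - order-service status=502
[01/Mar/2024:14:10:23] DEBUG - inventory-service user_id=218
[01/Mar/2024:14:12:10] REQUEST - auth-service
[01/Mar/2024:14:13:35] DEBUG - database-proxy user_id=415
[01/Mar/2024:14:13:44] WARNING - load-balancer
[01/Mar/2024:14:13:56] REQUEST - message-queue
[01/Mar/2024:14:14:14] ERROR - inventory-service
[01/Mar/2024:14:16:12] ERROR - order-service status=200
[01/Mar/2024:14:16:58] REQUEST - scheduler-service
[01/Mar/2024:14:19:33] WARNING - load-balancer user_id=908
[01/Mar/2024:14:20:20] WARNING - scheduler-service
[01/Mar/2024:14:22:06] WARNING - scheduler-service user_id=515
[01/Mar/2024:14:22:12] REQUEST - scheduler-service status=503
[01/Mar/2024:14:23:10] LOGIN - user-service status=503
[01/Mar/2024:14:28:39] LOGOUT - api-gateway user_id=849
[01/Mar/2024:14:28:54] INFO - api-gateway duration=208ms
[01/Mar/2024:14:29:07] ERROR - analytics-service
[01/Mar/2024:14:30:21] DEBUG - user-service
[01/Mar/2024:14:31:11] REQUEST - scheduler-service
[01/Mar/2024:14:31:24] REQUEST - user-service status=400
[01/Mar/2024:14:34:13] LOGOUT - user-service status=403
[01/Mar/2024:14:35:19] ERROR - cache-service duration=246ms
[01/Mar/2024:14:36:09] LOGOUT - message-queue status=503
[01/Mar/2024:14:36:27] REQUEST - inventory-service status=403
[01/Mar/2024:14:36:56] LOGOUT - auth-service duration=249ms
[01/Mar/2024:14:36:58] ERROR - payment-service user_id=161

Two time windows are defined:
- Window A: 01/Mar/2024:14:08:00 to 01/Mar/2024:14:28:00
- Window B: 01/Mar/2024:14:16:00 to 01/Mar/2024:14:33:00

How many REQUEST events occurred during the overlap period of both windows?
2

To find overlap events:

1. Window A: 01/Mar/2024:14:08:00 to 01/Mar/2024:14:28:00
2. Window B: 01/Mar/2024:14:16:00 to 01/Mar/2024:14:33:00
3. Overlap period: 01/Mar/2024:14:16:00 to 01/Mar/2024:14:28:00
4. Count REQUEST events in overlap: 2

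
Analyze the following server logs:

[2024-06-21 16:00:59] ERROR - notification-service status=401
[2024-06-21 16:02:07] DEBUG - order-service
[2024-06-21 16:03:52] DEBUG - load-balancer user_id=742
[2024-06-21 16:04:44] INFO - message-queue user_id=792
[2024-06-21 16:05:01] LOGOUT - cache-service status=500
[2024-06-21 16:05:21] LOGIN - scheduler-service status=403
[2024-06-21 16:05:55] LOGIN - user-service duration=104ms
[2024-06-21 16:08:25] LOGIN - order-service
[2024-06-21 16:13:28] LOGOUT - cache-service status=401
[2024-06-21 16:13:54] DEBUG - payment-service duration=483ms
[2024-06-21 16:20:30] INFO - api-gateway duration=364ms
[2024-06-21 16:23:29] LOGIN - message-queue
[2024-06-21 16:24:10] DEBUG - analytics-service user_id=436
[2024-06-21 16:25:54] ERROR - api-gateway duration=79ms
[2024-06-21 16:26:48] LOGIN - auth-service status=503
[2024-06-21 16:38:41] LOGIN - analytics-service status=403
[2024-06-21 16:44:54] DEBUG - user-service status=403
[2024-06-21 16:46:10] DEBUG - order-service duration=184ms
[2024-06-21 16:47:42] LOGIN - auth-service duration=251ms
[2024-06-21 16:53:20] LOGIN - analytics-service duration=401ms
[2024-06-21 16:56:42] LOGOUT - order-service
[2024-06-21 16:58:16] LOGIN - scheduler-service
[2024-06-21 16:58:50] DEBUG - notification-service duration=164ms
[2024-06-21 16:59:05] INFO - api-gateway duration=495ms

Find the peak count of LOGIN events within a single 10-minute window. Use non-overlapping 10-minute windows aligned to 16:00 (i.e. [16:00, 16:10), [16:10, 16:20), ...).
3

To find the burst window:

1. Divide the log period into non-overlapping 10-minute windows starting at 16:00
2. Count LOGIN events in each window
3. Find the window with maximum count
4. Maximum events in a window: 3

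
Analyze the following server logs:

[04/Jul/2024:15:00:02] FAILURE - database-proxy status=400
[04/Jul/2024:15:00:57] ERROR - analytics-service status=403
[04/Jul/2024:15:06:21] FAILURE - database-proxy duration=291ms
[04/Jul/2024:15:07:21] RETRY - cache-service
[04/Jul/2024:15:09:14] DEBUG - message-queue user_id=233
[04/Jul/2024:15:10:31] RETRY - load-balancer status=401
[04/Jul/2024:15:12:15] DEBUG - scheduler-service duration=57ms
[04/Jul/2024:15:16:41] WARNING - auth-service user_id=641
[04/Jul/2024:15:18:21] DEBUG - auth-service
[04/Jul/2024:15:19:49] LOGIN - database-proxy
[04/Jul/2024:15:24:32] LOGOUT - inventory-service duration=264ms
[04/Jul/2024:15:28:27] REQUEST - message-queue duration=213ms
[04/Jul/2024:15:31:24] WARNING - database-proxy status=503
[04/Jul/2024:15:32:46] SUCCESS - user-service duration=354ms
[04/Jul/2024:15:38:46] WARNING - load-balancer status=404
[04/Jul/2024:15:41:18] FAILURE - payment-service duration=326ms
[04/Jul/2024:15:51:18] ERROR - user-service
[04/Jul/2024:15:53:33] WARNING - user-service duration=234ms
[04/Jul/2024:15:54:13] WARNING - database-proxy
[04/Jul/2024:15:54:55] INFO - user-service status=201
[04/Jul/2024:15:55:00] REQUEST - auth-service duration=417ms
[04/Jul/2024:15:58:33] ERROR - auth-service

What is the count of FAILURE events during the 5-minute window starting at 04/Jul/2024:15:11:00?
0

To count events in the time window:

1. Window boundaries: 04/Jul/2024:15:11:00 to 04/Jul/2024:15:16:00
2. Filter for FAILURE events within this window
3. Count matching events: 0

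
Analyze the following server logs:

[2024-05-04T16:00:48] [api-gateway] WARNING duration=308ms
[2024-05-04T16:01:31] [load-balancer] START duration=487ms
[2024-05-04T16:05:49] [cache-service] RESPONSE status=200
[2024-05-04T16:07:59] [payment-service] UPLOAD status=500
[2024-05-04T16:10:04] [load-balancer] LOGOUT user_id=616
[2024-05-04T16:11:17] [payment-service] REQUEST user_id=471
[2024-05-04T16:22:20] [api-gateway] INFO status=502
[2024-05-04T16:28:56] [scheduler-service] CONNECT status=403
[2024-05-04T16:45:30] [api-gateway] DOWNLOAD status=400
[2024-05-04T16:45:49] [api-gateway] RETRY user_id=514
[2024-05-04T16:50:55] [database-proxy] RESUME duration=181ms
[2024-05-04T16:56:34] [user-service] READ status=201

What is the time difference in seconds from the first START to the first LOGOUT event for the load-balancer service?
513

To find the time between events:

1. Locate the first START event for load-balancer: 2024-05-04T16:01:31
2. Locate the first LOGOUT event for load-balancer: 2024-05-04T16:10:04
3. Calculate the difference: 2024-05-04T16:10:04 - 2024-05-04T16:01:31 = 513 seconds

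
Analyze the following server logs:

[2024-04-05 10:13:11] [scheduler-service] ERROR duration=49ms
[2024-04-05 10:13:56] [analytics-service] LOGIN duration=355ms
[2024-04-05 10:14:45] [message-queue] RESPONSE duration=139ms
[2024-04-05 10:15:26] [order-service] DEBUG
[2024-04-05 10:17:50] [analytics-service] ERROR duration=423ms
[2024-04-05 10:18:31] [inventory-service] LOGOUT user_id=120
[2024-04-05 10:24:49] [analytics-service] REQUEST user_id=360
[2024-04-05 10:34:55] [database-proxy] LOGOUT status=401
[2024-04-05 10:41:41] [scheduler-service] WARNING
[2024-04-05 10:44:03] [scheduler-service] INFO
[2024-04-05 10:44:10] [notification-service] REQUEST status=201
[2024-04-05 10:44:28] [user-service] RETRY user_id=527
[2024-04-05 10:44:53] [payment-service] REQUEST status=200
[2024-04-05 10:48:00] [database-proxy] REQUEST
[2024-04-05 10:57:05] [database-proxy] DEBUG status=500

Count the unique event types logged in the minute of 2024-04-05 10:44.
3

To count unique event types:

1. Filter events in the minute starting at 2024-04-05 10:44
2. Extract event types from matching entries
3. Count unique types: 3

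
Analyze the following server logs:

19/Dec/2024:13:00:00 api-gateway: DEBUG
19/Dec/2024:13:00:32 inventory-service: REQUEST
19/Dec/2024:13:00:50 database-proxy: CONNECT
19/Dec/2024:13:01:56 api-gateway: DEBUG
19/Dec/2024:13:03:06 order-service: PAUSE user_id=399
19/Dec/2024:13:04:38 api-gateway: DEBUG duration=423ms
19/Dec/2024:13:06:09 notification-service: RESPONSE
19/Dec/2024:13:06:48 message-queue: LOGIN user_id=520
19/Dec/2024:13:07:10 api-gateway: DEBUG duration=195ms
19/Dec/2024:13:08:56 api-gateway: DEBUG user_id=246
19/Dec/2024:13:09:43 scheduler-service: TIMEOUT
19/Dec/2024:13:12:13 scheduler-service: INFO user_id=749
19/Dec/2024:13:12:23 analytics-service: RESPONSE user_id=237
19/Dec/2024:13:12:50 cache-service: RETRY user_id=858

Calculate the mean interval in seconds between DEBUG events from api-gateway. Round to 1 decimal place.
134.0

To calculate average interval:

1. Find all DEBUG events for api-gateway in order
2. Calculate time gaps between consecutive events
3. Compute mean of gaps: 536 / 4 = 134.0 seconds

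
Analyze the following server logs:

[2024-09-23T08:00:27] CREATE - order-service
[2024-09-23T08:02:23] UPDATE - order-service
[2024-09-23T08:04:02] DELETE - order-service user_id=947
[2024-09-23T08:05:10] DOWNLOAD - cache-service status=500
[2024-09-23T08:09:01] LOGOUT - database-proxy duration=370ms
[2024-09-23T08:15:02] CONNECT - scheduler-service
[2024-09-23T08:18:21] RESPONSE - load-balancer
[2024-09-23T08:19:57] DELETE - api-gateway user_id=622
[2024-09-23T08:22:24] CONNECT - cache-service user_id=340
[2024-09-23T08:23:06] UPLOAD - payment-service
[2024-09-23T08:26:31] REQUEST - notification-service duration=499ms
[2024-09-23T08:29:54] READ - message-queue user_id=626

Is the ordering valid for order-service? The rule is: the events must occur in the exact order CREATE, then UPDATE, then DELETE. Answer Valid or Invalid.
Valid

To validate ordering:

1. Required order: CREATE → UPDATE → DELETE
2. Rule: the events must occur in the exact order CREATE, then UPDATE, then DELETE
3. Check actual order of events for order-service
4. Result: Valid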